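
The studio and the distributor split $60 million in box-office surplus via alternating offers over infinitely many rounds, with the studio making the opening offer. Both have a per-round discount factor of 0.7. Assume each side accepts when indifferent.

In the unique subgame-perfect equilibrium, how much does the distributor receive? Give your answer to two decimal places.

In a stationary SPE each proposer offers the other exactly their discounted continuation value.
If the studio keeps x when proposing and the distributor keeps y when proposing, then x = 60 − 0.7y and y = 60 − 0.7x.
Solving: x = 60(1 − 0.7) / (1 − 0.7·0.7) = 18 / 0.51 ≈ 35.2941.
The distributor gets 60 − 35.2941 ≈ 24.7059.

24.71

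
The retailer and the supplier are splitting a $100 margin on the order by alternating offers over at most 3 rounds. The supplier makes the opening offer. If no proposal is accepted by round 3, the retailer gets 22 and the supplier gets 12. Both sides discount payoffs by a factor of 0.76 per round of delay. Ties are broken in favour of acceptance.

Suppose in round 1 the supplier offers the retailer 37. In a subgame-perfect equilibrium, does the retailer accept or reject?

Accept

Round 3 (the supplier proposes): the retailer gets 22 if talks fail, so the supplier offers 22 and keeps 78.
Round 2 (the retailer proposes): the supplier can get 78 next round, worth 0.76 × 78 = 59.28 now; the retailer offers that and keeps 40.72.
So by rejecting in round 1, the retailer gets 40.72 next round, worth 0.76 × 40.72 = 30.9472 now.
Offer 37 ≥ 30.9472, so the retailer accepts.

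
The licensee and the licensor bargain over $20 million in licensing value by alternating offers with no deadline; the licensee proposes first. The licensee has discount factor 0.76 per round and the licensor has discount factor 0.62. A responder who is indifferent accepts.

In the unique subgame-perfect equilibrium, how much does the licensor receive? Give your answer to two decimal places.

5.63

When the licensee proposes, the licensor accepts any offer worth at least 0.62 times what the licensor would get by proposing next round; and vice versa.
This gives x = 20 − 0.62y and y = 20 − 0.76x, where x and y are each side's share when it proposes.
Hence (1 − 0.62·0.76)x = 20(1 − 0.62), i.e. 0.5288·x = 7.6.
x ≈ 14.3722; the licensor's share is 20 − x ≈ 5.6278.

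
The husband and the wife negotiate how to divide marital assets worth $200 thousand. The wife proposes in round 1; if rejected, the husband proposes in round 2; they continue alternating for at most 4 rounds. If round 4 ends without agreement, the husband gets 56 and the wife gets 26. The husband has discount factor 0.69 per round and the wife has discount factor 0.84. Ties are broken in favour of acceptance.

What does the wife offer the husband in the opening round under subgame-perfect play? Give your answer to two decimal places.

91.67

Round 4 (the husband proposes): the wife gets 26 if talks fail, so the husband offers 26 and keeps 174.
Round 3 (the wife proposes): the husband can get 174 next round, worth 0.69 × 174 = 120.06 now, so the wife offers 120.06, keeping 79.94.
Round 2 (the husband proposes): the wife can get 79.94 next round, worth 0.84 × 79.94 = 67.1496 now. The husband offers 67.1496 and keeps 200 − 67.1496 = 132.8504.
Round 1 (the wife proposes): the husband can get 132.8504 next round, worth 0.69 × 132.8504 = 91.666776 now. The wife offers 91.666776 and keeps 200 − 91.666776 = 108.333224.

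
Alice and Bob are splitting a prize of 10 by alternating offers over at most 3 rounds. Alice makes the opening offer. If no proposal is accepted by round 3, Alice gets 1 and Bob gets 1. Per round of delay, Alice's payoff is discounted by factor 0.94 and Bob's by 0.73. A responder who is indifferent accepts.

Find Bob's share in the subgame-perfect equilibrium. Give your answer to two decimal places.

Round 3 (Alice proposes): Bob gets 1 if talks fail, so Alice offers 1 and keeps 9.
Round 2 (Bob proposes): Alice can get 9 next round, worth 0.94 × 9 = 8.46 now, so Bob offers 8.46, keeping 1.54.
Round 1 (Alice proposes): Bob can get 1.54 next round, worth 0.73 × 1.54 = 1.1242 now, so Alice offers 1.1242, keeping 8.8758.

1.12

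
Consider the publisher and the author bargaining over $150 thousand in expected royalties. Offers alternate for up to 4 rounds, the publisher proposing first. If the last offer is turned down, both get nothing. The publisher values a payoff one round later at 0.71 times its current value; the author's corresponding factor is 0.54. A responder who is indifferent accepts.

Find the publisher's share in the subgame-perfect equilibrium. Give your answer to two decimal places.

95.45

By backward induction:
Round 4 (the author proposes): rejection yields 0 for the publisher; the author offers 0 and keeps 150.
Round 3 (the publisher proposes): the author can get 150 next round, worth 0.54 × 150 = 81 now, so the publisher offers 81, keeping 69.
Round 2 (the author proposes): the publisher can get 69 next round, worth 0.71 × 69 = 48.99 now; the author offers that and keeps 101.01.
Round 1 (the publisher proposes): the author can get 101.01 next round, worth 0.54 × 101.01 = 54.5454 now; the publisher offers that and keeps 95.4546.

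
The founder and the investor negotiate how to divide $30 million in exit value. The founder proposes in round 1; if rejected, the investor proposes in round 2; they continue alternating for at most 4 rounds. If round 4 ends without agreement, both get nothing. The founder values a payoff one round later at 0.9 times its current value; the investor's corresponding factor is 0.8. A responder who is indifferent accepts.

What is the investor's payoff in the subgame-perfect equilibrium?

Solve by backward induction from round 4.
Round 4 (the investor proposes): rejection yields 0 for the founder; the investor offers 0 and keeps 30.
Round 3 (the founder proposes): the investor can get 30 next round, worth 0.8 × 30 = 24 now; the founder offers that and keeps 6.
Round 2 (the investor proposes): the founder can get 6 next round, worth 0.9 × 6 = 5.4 now; the investor offers that and keeps 24.6.
Round 1 (the founder proposes): the investor can get 24.6 next round, worth 0.8 × 24.6 = 19.68 now; the founder offers that and keeps 10.32.

19.68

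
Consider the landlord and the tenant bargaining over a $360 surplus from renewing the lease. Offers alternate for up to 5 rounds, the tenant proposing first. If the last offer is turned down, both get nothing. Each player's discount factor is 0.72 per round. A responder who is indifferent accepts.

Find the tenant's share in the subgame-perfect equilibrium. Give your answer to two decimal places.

249.80

Work backward from the last round.
Round 5 (the tenant proposes): the landlord will accept anything ≥ 0, so the tenant offers 0 and keeps 360.
Round 4 (the landlord proposes): the tenant can get 360 next round, worth 0.72 × 360 = 259.2 now. The landlord offers 259.2 and keeps 360 − 259.2 = 100.8.
Round 3 (the tenant proposes): the landlord can get 100.8 next round, worth 0.72 × 100.8 = 72.576 now, so the tenant offers 72.576, keeping 287.424.
Round 2 (the landlord proposes): the tenant can get 287.424 next round, worth 0.72 × 287.424 = 206.94528 now, so the landlord offers 206.94528, keeping 153.05472.
Round 1 (the tenant proposes): the landlord can get 153.05472 next round, worth 0.72 × 153.05472 = 110.1993984 now, so the tenant offers 110.1993984, keeping 249.8006016.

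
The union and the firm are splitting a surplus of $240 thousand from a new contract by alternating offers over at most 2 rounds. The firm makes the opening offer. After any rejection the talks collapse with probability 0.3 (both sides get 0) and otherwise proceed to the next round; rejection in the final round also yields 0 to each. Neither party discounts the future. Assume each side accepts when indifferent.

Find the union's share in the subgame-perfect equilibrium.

Round 2 (the union proposes): the firm will accept anything ≥ 0, so the union offers 0 and keeps 240.
Round 1 (the firm proposes): rejecting gives the union an expected 0.7 × 240 = 168. The firm offers 168 and keeps 240 − 168 = 72.

168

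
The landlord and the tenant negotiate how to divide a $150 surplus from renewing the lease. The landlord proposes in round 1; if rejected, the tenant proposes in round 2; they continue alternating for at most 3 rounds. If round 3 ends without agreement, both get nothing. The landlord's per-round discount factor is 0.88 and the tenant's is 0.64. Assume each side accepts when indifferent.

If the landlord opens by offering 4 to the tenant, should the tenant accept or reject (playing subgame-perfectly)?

Round 3 (the landlord proposes): the tenant will accept anything ≥ 0, so the landlord offers 0 and keeps 150.
Round 2 (the tenant proposes): the landlord can get 150 next round, worth 0.88 × 150 = 132 now, so the tenant offers 132, keeping 18.
So by rejecting in round 1, the tenant gets 18 next round, worth 0.64 × 18 = 11.52 now.
Offer 4 < 11.52, so the tenant rejects.

Reject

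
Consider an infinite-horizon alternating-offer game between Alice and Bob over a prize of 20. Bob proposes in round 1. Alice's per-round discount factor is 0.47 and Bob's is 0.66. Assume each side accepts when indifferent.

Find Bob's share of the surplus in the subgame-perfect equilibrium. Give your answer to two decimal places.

15.37

When Bob proposes, Alice accepts any offer worth at least 0.47 times what Alice would get by proposing next round; and vice versa.
This gives x = 20 − 0.47y and y = 20 − 0.66x, where x and y are each side's share when it proposes.
Hence (1 − 0.47·0.66)x = 20(1 − 0.47), i.e. 0.6898·x = 10.6.
x ≈ 15.3668; Alice's share is 20 − x ≈ 4.6332.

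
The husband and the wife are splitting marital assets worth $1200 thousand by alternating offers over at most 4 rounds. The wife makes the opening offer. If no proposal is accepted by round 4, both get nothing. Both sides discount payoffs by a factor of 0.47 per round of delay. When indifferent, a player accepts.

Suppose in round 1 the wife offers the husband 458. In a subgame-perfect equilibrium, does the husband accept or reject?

Accept

Round 4 (the husband proposes): the wife will accept anything ≥ 0, so the husband offers 0 and keeps 1200.
Round 3 (the wife proposes): the husband can get 1200 next round, worth 0.47 × 1200 = 564 now, so the wife offers 564, keeping 636.
Round 2 (the husband proposes): the wife can get 636 next round, worth 0.47 × 636 = 298.92 now; the husband offers that and keeps 901.08.
So by rejecting in round 1, the husband gets 901.08 next round, worth 0.47 × 901.08 = 423.5076 now.
Offer 458 ≥ 423.5076, so the husband accepts.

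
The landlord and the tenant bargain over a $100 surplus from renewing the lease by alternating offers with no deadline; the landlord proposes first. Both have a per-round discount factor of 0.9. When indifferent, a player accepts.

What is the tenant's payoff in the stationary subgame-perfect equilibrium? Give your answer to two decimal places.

47.37

In a stationary SPE each proposer offers the other exactly their discounted continuation value.
If the landlord keeps x when proposing and the tenant keeps y when proposing, then x = 100 − 0.9y and y = 100 − 0.9x.
Solving: x = 100(1 − 0.9) / (1 − 0.9·0.9) = 10 / 0.19 ≈ 52.6316.
The tenant gets 100 − 52.6316 ≈ 47.3684.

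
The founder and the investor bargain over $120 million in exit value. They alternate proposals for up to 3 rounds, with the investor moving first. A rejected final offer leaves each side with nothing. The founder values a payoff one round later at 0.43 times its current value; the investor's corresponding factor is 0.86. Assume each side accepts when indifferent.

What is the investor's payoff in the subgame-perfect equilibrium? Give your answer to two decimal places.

112.78

Solve by backward induction from round 3.
Round 3 (the investor proposes): rejection yields 0 for the founder; the investor offers 0 and keeps 120.
Round 2 (the founder proposes): the investor can get 120 next round, worth 0.86 × 120 = 103.2 now. The founder offers 103.2 and keeps 120 − 103.2 = 16.8.
Round 1 (the investor proposes): the founder can get 16.8 next round, worth 0.43 × 16.8 = 7.224 now; the investor offers that and keeps 112.776.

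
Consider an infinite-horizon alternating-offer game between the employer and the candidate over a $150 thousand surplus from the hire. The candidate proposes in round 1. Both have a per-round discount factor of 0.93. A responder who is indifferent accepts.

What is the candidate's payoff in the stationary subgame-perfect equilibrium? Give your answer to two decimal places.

Let x be the candidate's share when the candidate proposes and y be the employer's share when the employer proposes.
The employer accepts iff offered ≥ 0.93·y, so x = 150 − 0.93y. Symmetrically y = 150 − 0.93x.
Substituting: x = 150 − 0.93(150 − 0.93x), giving x(1 − 0.93·0.93) = 150(1 − 0.93).
So x = 150 × 0.07 / 0.1351 ≈ 77.7202, and the employer receives 150 − x ≈ 72.2798.

77.72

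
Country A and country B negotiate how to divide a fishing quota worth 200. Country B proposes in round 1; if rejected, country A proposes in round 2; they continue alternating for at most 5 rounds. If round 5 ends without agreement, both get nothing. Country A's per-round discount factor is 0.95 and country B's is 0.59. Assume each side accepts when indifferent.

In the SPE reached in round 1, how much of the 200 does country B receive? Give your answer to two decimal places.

Round 5 (country B proposes): country A will accept anything ≥ 0, so country B offers 0 and keeps 200.
Round 4 (country A proposes): country B can get 200 next round, worth 0.59 × 200 = 118 now; country A offers that and keeps 82.
Round 3 (country B proposes): country A can get 82 next round, worth 0.95 × 82 = 77.9 now. Country B offers 77.9 and keeps 200 − 77.9 = 122.1.
Round 2 (country A proposes): country B can get 122.1 next round, worth 0.59 × 122.1 = 72.039 now; country A offers that and keeps 127.961.
Round 1 (country B proposes): country A can get 127.961 next round, worth 0.95 × 127.961 = 121.56295 now, so country B offers 121.56295, keeping 78.43705.

78.44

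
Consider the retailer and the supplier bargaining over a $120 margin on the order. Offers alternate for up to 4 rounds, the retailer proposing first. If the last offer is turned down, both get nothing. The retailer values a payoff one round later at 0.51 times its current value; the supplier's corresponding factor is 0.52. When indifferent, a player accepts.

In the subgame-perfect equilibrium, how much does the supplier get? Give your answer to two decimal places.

47.12

Round 4 (the supplier proposes): the retailer will accept anything ≥ 0, so the supplier offers 0 and keeps 120.
Round 3 (the retailer proposes): the supplier can get 120 next round, worth 0.52 × 120 = 62.4 now. The retailer offers 62.4 and keeps 120 − 62.4 = 57.6.
Round 2 (the supplier proposes): the retailer can get 57.6 next round, worth 0.51 × 57.6 = 29.376 now. The supplier offers 29.376 and keeps 120 − 29.376 = 90.624.
Round 1 (the retailer proposes): the supplier can get 90.624 next round, worth 0.52 × 90.624 = 47.12448 now. The retailer offers 47.12448 and keeps 120 − 47.12448 = 72.87552.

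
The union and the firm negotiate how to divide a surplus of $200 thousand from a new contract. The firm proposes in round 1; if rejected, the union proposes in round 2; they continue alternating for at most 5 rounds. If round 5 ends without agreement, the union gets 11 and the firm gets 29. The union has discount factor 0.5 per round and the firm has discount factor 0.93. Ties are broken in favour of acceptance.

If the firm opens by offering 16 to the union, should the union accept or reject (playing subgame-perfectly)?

Accept

Round 5 (the firm proposes): the union gets 11 if talks fail, so the firm offers 11 and keeps 189.
Round 4 (the union proposes): the firm can get 189 next round, worth 0.93 × 189 = 175.77 now; the union offers that and keeps 24.23.
Round 3 (the firm proposes): the union can get 24.23 next round, worth 0.5 × 24.23 = 12.115 now; the firm offers that and keeps 187.885.
Round 2 (the union proposes): the firm can get 187.885 next round, worth 0.93 × 187.885 = 174.73305 now; the union offers that and keeps 25.26695.
So by rejecting in round 1, the union gets 25.26695 next round, worth 0.5 × 25.26695 = 12.633475 now.
Offer 16 ≥ 12.633475, so the union accepts.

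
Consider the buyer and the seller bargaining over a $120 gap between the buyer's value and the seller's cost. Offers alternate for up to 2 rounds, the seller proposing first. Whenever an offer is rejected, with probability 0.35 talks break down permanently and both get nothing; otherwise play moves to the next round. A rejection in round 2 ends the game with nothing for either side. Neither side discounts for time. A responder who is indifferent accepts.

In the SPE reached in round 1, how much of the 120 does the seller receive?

Round 2 (the buyer proposes): the seller will accept anything ≥ 0, so the buyer offers 0 and keeps 120.
Round 1 (the seller proposes): rejecting gives the buyer an expected 0.65 × 120 = 78, so the seller offers 78, keeping 42.

42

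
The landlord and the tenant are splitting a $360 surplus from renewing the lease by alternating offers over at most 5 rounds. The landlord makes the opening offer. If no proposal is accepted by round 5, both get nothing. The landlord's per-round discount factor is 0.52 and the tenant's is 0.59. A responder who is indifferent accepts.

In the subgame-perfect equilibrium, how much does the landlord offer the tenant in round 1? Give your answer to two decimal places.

By backward induction:
Round 5 (the landlord proposes): the tenant will accept anything ≥ 0, so the landlord offers 0 and keeps 360.
Round 4 (the tenant proposes): the landlord can get 360 next round, worth 0.52 × 360 = 187.2 now. The tenant offers 187.2 and keeps 360 − 187.2 = 172.8.
Round 3 (the landlord proposes): the tenant can get 172.8 next round, worth 0.59 × 172.8 = 101.952 now. The landlord offers 101.952 and keeps 360 − 101.952 = 258.048.
Round 2 (the tenant proposes): the landlord can get 258.048 next round, worth 0.52 × 258.048 = 134.18496 now. The tenant offers 134.18496 and keeps 360 − 134.18496 = 225.81504.
Round 1 (the landlord proposes): the tenant can get 225.81504 next round, worth 0.59 × 225.81504 = 133.2308736 now. The landlord offers 133.2308736 and keeps 360 − 133.2308736 = 226.7691264.

133.23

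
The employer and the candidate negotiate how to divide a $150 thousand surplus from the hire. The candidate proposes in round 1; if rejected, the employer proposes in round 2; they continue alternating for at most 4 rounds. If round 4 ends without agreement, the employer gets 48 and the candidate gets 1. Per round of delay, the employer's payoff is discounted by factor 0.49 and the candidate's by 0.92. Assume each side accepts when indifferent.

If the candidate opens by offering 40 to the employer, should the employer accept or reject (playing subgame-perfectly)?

Round 4 (the employer proposes): the candidate gets 1 if talks fail, so the employer offers 1 and keeps 149.
Round 3 (the candidate proposes): the employer can get 149 next round, worth 0.49 × 149 = 73.01 now. The candidate offers 73.01 and keeps 150 − 73.01 = 76.99.
Round 2 (the employer proposes): the candidate can get 76.99 next round, worth 0.92 × 76.99 = 70.8308 now; the employer offers that and keeps 79.1692.
So by rejecting in round 1, the employer gets 79.1692 next round, worth 0.49 × 79.1692 = 38.792908 now.
Offer 40 ≥ 38.792908, so the employer accepts.

Accept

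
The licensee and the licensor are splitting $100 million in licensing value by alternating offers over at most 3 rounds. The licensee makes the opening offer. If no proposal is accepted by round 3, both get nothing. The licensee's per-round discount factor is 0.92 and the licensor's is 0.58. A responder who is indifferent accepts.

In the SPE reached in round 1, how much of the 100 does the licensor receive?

4.64

Round 3 (the licensee proposes): rejection yields 0 for the licensor; the licensee offers 0 and keeps 100.
Round 2 (the licensor proposes): the licensee can get 100 next round, worth 0.92 × 100 = 92 now, so the licensor offers 92, keeping 8.
Round 1 (the licensee proposes): the licensor can get 8 next round, worth 0.58 × 8 = 4.64 now; the licensee offers that and keeps 95.36.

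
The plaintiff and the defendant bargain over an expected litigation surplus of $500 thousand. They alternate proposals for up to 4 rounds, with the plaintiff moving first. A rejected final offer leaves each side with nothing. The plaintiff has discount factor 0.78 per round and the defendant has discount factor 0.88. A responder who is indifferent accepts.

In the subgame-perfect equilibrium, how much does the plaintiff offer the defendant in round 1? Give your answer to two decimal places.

Work backward from the last round.
Round 4 (the defendant proposes): rejection yields 0 for the plaintiff; the defendant offers 0 and keeps 500.
Round 3 (the plaintiff proposes): the defendant can get 500 next round, worth 0.88 × 500 = 440 now; the plaintiff offers that and keeps 60.
Round 2 (the defendant proposes): the plaintiff can get 60 next round, worth 0.78 × 60 = 46.8 now; the defendant offers that and keeps 453.2.
Round 1 (the plaintiff proposes): the defendant can get 453.2 next round, worth 0.88 × 453.2 = 398.816 now. The plaintiff offers 398.816 and keeps 500 − 398.816 = 101.184.

398.82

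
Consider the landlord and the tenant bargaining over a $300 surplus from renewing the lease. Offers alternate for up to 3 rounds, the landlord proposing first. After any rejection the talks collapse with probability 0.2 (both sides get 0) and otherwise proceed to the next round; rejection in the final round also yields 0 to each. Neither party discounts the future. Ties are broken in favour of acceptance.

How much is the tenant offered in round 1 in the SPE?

Round 3 (the landlord proposes): rejection yields 0 for the tenant; the landlord offers 0 and keeps 300.
Round 2 (the tenant proposes): rejecting gives the landlord an expected 0.8 × 300 = 240; the tenant offers that and keeps 60.
Round 1 (the landlord proposes): rejecting gives the tenant an expected 0.8 × 60 = 48. The landlord offers 48 and keeps 300 − 48 = 252.

48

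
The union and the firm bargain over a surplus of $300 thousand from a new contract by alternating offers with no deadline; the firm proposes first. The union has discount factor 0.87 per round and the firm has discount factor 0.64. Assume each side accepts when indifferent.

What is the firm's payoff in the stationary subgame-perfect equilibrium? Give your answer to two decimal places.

Let x be the firm's share when the firm proposes and y be the union's share when the union proposes.
The union accepts iff offered ≥ 0.87·y, so x = 300 − 0.87y. Symmetrically y = 300 − 0.64x.
Substituting: x = 300 − 0.87(300 − 0.64x), giving x(1 − 0.64·0.87) = 300(1 − 0.87).
So x = 300 × 0.13 / 0.4432 ≈ 87.9964, and the union receives 300 − x ≈ 212.0036.

88.00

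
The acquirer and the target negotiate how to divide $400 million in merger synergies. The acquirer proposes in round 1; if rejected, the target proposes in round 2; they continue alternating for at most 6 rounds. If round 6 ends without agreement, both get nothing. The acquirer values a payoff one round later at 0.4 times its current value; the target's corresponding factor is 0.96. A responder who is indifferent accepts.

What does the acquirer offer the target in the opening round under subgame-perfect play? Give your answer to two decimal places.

Solve by backward induction from round 6.
Round 6 (the target proposes): the acquirer will accept anything ≥ 0, so the target offers 0 and keeps 400.
Round 5 (the acquirer proposes): the target can get 400 next round, worth 0.96 × 400 = 384 now. The acquirer offers 384 and keeps 400 − 384 = 16.
Round 4 (the target proposes): the acquirer can get 16 next round, worth 0.4 × 16 = 6.4 now. The target offers 6.4 and keeps 400 − 6.4 = 393.6.
Round 3 (the acquirer proposes): the target can get 393.6 next round, worth 0.96 × 393.6 = 377.856 now. The acquirer offers 377.856 and keeps 400 − 377.856 = 22.144.
Round 2 (the target proposes): the acquirer can get 22.144 next round, worth 0.4 × 22.144 = 8.8576 now, so the target offers 8.8576, keeping 391.1424.
Round 1 (the acquirer proposes): the target can get 391.1424 next round, worth 0.96 × 391.1424 = 375.496704 now, so the acquirer offers 375.496704, keeping 24.503296.

375.50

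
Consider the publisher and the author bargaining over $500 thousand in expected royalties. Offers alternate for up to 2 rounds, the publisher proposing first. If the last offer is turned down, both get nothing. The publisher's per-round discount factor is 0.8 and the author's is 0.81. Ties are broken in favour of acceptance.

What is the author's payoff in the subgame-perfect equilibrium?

Round 2 (the author proposes): the publisher will accept anything ≥ 0, so the author offers 0 and keeps 500.
Round 1 (the publisher proposes): the author can get 500 next round, worth 0.81 × 500 = 405 now. The publisher offers 405 and keeps 500 − 405 = 95.

405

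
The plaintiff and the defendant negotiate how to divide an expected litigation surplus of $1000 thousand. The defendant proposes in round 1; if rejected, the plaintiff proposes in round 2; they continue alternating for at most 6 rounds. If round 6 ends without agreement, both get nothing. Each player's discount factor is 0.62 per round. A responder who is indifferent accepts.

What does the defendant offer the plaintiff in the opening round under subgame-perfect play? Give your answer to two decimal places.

Solve by backward induction from round 6.
Round 6 (the plaintiff proposes): rejection yields 0 for the defendant; the plaintiff offers 0 and keeps 1000.
Round 5 (the defendant proposes): the plaintiff can get 1000 next round, worth 0.62 × 1000 = 620 now, so the defendant offers 620, keeping 380.
Round 4 (the plaintiff proposes): the defendant can get 380 next round, worth 0.62 × 380 = 235.6 now. The plaintiff offers 235.6 and keeps 1000 − 235.6 = 764.4.
Round 3 (the defendant proposes): the plaintiff can get 764.4 next round, worth 0.62 × 764.4 = 473.928 now; the defendant offers that and keeps 526.072.
Round 2 (the plaintiff proposes): the defendant can get 526.072 next round, worth 0.62 × 526.072 = 326.16464 now; the plaintiff offers that and keeps 673.83536.
Round 1 (the defendant proposes): the plaintiff can get 673.83536 next round, worth 0.62 × 673.83536 = 417.7779232 now. The defendant offers 417.7779232 and keeps 1000 − 417.7779232 = 582.2220768.

417.78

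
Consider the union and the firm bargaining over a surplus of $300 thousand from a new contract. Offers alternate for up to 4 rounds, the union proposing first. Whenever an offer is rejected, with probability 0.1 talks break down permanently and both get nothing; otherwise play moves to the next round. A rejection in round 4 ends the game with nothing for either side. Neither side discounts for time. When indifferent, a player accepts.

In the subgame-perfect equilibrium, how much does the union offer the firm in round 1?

Round 4 (the firm proposes): rejection yields 0 for the union; the firm offers 0 and keeps 300.
Round 3 (the union proposes): rejecting gives the firm an expected 0.9 × 300 = 270. The union offers 270 and keeps 300 − 270 = 30.
Round 2 (the firm proposes): rejecting gives the union an expected 0.9 × 30 = 27; the firm offers that and keeps 273.
Round 1 (the union proposes): rejecting gives the firm an expected 0.9 × 273 = 245.7; the union offers that and keeps 54.3.

245.7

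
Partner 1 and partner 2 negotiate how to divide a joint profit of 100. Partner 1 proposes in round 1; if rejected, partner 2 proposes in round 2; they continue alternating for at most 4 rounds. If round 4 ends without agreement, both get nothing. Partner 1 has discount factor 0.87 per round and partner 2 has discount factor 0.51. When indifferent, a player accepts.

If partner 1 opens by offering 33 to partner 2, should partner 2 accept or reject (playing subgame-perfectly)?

Accept

Round 4 (partner 2 proposes): partner 1 will accept anything ≥ 0, so partner 2 offers 0 and keeps 100.
Round 3 (partner 1 proposes): partner 2 can get 100 next round, worth 0.51 × 100 = 51 now; partner 1 offers that and keeps 49.
Round 2 (partner 2 proposes): partner 1 can get 49 next round, worth 0.87 × 49 = 42.63 now. Partner 2 offers 42.63 and keeps 100 − 42.63 = 57.37.
So by rejecting in round 1, partner 2 gets 57.37 next round, worth 0.51 × 57.37 = 29.2587 now.
Offer 33 ≥ 29.2587, so partner 2 accepts.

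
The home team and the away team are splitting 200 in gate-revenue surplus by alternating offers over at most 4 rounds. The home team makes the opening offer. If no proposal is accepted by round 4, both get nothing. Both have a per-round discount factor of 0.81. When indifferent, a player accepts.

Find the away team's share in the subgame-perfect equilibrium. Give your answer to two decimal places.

137.07

Solve by backward induction from round 4.
Round 4 (the away team proposes): rejection yields 0 for the home team; the away team offers 0 and keeps 200.
Round 3 (the home team proposes): the away team can get 200 next round, worth 0.81 × 200 = 162 now. The home team offers 162 and keeps 200 − 162 = 38.
Round 2 (the away team proposes): the home team can get 38 next round, worth 0.81 × 38 = 30.78 now; the away team offers that and keeps 169.22.
Round 1 (the home team proposes): the away team can get 169.22 next round, worth 0.81 × 169.22 = 137.0682 now; the home team offers that and keeps 62.9318.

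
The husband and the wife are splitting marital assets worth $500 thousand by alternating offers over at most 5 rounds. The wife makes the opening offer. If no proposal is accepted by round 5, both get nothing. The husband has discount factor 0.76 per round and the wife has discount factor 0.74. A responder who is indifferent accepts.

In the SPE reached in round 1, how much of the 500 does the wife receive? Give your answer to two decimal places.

345.63

Round 5 (the wife proposes): the husband will accept anything ≥ 0, so the wife offers 0 and keeps 500.
Round 4 (the husband proposes): the wife can get 500 next round, worth 0.74 × 500 = 370 now; the husband offers that and keeps 130.
Round 3 (the wife proposes): the husband can get 130 next round, worth 0.76 × 130 = 98.8 now. The wife offers 98.8 and keeps 500 − 98.8 = 401.2.
Round 2 (the husband proposes): the wife can get 401.2 next round, worth 0.74 × 401.2 = 296.888 now; the husband offers that and keeps 203.112.
Round 1 (the wife proposes): the husband can get 203.112 next round, worth 0.76 × 203.112 = 154.36512 now. The wife offers 154.36512 and keeps 500 − 154.36512 = 345.63488.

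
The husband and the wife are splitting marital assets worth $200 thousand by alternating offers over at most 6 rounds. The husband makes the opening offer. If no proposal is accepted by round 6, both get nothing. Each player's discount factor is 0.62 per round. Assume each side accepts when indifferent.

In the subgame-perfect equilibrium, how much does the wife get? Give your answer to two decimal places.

Solve by backward induction from round 6.
Round 6 (the wife proposes): the husband will accept anything ≥ 0, so the wife offers 0 and keeps 200.
Round 5 (the husband proposes): the wife can get 200 next round, worth 0.62 × 200 = 124 now; the husband offers that and keeps 76.
Round 4 (the wife proposes): the husband can get 76 next round, worth 0.62 × 76 = 47.12 now; the wife offers that and keeps 152.88.
Round 3 (the husband proposes): the wife can get 152.88 next round, worth 0.62 × 152.88 = 94.7856 now; the husband offers that and keeps 105.2144.
Round 2 (the wife proposes): the husband can get 105.2144 next round, worth 0.62 × 105.2144 = 65.232928 now. The wife offers 65.232928 and keeps 200 − 65.232928 = 134.767072.
Round 1 (the husband proposes): the wife can get 134.767072 next round, worth 0.62 × 134.767072 = 83.55558464 now; the husband offers that and keeps 116.44441536.

83.56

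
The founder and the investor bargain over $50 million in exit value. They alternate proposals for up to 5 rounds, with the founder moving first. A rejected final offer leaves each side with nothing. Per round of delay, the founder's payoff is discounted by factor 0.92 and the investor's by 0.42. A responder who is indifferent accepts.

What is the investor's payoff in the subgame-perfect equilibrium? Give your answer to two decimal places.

2.33

By backward induction:
Round 5 (the founder proposes): the investor will accept anything ≥ 0, so the founder offers 0 and keeps 50.
Round 4 (the investor proposes): the founder can get 50 next round, worth 0.92 × 50 = 46 now, so the investor offers 46, keeping 4.
Round 3 (the founder proposes): the investor can get 4 next round, worth 0.42 × 4 = 1.68 now; the founder offers that and keeps 48.32.
Round 2 (the investor proposes): the founder can get 48.32 next round, worth 0.92 × 48.32 = 44.4544 now; the investor offers that and keeps 5.5456.
Round 1 (the founder proposes): the investor can get 5.5456 next round, worth 0.42 × 5.5456 = 2.329152 now, so the founder offers 2.329152, keeping 47.670848.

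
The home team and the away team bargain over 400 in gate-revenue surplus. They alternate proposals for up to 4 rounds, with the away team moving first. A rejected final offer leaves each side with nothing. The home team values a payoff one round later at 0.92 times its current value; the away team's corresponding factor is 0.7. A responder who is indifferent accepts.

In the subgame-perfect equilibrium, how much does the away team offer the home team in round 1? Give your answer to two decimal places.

347.39

Round 4 (the home team proposes): rejection yields 0 for the away team; the home team offers 0 and keeps 400.
Round 3 (the away team proposes): the home team can get 400 next round, worth 0.92 × 400 = 368 now; the away team offers that and keeps 32.
Round 2 (the home team proposes): the away team can get 32 next round, worth 0.7 × 32 = 22.4 now; the home team offers that and keeps 377.6.
Round 1 (the away team proposes): the home team can get 377.6 next round, worth 0.92 × 377.6 = 347.392 now; the away team offers that and keeps 52.608.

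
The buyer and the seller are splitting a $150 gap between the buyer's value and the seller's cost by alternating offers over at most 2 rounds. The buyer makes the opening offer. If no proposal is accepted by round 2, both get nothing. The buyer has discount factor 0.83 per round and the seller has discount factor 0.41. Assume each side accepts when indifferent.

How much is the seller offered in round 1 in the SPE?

By backward induction:
Round 2 (the seller proposes): rejection yields 0 for the buyer; the seller offers 0 and keeps 150.
Round 1 (the buyer proposes): the seller can get 150 next round, worth 0.41 × 150 = 61.5 now, so the buyer offers 61.5, keeping 88.5.

61.5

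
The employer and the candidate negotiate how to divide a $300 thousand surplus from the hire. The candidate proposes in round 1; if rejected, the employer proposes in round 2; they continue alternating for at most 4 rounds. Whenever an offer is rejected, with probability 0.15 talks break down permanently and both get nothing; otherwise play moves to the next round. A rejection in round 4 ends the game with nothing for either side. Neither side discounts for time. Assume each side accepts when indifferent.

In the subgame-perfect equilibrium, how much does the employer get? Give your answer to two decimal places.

222.49

Round 4 (the employer proposes): rejection yields 0 for the candidate; the employer offers 0 and keeps 300.
Round 3 (the candidate proposes): rejecting gives the employer an expected 0.85 × 300 = 255; the candidate offers that and keeps 45.
Round 2 (the employer proposes): rejecting gives the candidate an expected 0.85 × 45 = 38.25. The employer offers 38.25 and keeps 300 − 38.25 = 261.75.
Round 1 (the candidate proposes): rejecting gives the employer an expected 0.85 × 261.75 = 222.4875; the candidate offers that and keeps 77.5125.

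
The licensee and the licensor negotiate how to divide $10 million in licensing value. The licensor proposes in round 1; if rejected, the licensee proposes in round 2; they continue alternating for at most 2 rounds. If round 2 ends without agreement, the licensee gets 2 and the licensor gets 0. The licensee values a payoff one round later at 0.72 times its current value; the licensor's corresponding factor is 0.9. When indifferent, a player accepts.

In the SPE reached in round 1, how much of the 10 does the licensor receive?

2.8

Solve by backward induction from round 2.
Round 2 (the licensee proposes): rejection yields 0 for the licensor; the licensee offers 0 and keeps 10.
Round 1 (the licensor proposes): the licensee can get 10 next round, worth 0.72 × 10 = 7.2 now. The licensor offers 7.2 and keeps 10 − 7.2 = 2.8.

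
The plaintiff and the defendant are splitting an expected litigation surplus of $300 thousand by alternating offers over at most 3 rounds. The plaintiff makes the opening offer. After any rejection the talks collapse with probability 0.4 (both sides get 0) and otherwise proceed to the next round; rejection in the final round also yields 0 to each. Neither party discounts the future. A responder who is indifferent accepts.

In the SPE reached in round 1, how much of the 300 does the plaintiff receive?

By backward induction:
Round 3 (the plaintiff proposes): the defendant will accept anything ≥ 0, so the plaintiff offers 0 and keeps 300.
Round 2 (the defendant proposes): rejecting gives the plaintiff an expected 0.6 × 300 = 180, so the defendant offers 180, keeping 120.
Round 1 (the plaintiff proposes): rejecting gives the defendant an expected 0.6 × 120 = 72. The plaintiff offers 72 and keeps 300 − 72 = 228.

228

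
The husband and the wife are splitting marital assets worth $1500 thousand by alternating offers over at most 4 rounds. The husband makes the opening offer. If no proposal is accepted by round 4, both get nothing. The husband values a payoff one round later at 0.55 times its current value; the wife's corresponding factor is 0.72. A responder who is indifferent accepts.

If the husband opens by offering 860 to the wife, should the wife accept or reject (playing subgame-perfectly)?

Round 4 (the wife proposes): the husband will accept anything ≥ 0, so the wife offers 0 and keeps 1500.
Round 3 (the husband proposes): the wife can get 1500 next round, worth 0.72 × 1500 = 1080 now, so the husband offers 1080, keeping 420.
Round 2 (the wife proposes): the husband can get 420 next round, worth 0.55 × 420 = 231 now, so the wife offers 231, keeping 1269.
So by rejecting in round 1, the wife gets 1269 next round, worth 0.72 × 1269 = 913.68 now.
Offer 860 < 913.68, so the wife rejects.

Reject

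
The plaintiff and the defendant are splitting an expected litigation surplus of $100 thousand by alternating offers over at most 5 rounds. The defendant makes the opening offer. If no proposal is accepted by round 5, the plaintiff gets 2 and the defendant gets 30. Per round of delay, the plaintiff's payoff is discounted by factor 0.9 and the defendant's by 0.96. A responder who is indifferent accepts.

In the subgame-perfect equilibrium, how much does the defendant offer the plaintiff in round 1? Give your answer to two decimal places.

8.20

Round 5 (the defendant proposes): the plaintiff gets 2 if talks fail, so the defendant offers 2 and keeps 98.
Round 4 (the plaintiff proposes): the defendant can get 98 next round, worth 0.96 × 98 = 94.08 now. The plaintiff offers 94.08 and keeps 100 − 94.08 = 5.92.
Round 3 (the defendant proposes): the plaintiff can get 5.92 next round, worth 0.9 × 5.92 = 5.328 now, so the defendant offers 5.328, keeping 94.672.
Round 2 (the plaintiff proposes): the defendant can get 94.672 next round, worth 0.96 × 94.672 = 90.88512 now. The plaintiff offers 90.88512 and keeps 100 − 90.88512 = 9.11488.
Round 1 (the defendant proposes): the plaintiff can get 9.11488 next round, worth 0.9 × 9.11488 = 8.203392 now, so the defendant offers 8.203392, keeping 91.796608.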